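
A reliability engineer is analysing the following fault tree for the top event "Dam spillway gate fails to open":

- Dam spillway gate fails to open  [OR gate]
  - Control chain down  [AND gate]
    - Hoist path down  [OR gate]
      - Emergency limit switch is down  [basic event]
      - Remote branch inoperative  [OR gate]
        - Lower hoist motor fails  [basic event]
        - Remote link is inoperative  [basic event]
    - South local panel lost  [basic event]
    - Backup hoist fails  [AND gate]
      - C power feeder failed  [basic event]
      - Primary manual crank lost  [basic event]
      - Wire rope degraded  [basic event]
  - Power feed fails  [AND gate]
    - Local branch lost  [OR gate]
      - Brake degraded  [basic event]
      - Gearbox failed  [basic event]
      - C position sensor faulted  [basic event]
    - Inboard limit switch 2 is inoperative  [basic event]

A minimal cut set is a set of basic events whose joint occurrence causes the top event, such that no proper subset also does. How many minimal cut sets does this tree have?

6

Remote branch inoperative [OR]: union of children's cut sets → 2 cut set(s).
Hoist path down [OR]: union of children's cut sets → 3 cut set(s).
Backup hoist fails [AND]: one cut set from each child combined → 1 × 1 × 1 = 1 cut set(s).
Control chain down [AND]: one cut set from each child combined → 3 × 1 × 1 = 3 cut set(s).
Local branch lost [OR]: union of children's cut sets → 3 cut set(s).
Power feed fails [AND]: one cut set from each child combined → 3 × 1 = 3 cut set(s).
Dam spillway gate fails to open [OR]: union of children's cut sets → 6 cut set(s).
Minimal cut sets: {C power feeder failed, Emergency limit switch is down, Primary manual crank lost, South local panel lost, Wire rope degraded}; {C power feeder failed, Lower hoist motor fails, Primary manual crank lost, South local panel lost, Wire rope degraded}; {C power feeder failed, Primary manual crank lost, Remote link is inoperative, South local panel lost, Wire rope degraded}; {Brake degraded, Inboard limit switch 2 is inoperative}; {Gearbox failed, Inboard limit switch 2 is inoperative}; {C position sensor faulted, Inboard limit switch 2 is inoperative}.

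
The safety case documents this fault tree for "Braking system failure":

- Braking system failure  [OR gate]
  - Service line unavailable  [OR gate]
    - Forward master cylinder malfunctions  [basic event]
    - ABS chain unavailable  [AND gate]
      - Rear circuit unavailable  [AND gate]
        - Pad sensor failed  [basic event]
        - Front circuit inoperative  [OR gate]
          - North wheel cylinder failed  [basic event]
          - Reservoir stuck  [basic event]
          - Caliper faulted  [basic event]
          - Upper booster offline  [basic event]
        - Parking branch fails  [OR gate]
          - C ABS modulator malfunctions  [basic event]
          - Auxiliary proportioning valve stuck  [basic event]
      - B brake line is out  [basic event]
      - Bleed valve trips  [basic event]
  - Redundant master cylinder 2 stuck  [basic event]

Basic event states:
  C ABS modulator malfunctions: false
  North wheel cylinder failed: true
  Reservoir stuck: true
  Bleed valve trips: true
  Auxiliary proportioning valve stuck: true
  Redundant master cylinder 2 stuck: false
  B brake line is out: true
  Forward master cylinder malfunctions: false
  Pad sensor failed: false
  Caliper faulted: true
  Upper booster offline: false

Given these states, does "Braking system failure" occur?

Front circuit inoperative [OR]: North wheel cylinder failed=occurs, Reservoir stuck=occurs, Caliper faulted=occurs, Upper booster offline=not → at least one input occurs → occurs.
Parking branch fails [OR]: C ABS modulator malfunctions=not, Auxiliary proportioning valve stuck=occurs → at least one input occurs → occurs.
Rear circuit unavailable [AND]: Pad sensor failed=not, Front circuit inoperative=occurs, Parking branch fails=occurs → not all inputs occur → does not occur.
ABS chain unavailable [AND]: Rear circuit unavailable=not, B brake line is out=occurs, Bleed valve trips=occurs → not all inputs occur → does not occur.
Service line unavailable [OR]: Forward master cylinder malfunctions=not, ABS chain unavailable=not → no input occurs → does not occur.
Braking system failure [OR]: Service line unavailable=not, Redundant master cylinder 2 stuck=not → no input occurs → does not occur.

No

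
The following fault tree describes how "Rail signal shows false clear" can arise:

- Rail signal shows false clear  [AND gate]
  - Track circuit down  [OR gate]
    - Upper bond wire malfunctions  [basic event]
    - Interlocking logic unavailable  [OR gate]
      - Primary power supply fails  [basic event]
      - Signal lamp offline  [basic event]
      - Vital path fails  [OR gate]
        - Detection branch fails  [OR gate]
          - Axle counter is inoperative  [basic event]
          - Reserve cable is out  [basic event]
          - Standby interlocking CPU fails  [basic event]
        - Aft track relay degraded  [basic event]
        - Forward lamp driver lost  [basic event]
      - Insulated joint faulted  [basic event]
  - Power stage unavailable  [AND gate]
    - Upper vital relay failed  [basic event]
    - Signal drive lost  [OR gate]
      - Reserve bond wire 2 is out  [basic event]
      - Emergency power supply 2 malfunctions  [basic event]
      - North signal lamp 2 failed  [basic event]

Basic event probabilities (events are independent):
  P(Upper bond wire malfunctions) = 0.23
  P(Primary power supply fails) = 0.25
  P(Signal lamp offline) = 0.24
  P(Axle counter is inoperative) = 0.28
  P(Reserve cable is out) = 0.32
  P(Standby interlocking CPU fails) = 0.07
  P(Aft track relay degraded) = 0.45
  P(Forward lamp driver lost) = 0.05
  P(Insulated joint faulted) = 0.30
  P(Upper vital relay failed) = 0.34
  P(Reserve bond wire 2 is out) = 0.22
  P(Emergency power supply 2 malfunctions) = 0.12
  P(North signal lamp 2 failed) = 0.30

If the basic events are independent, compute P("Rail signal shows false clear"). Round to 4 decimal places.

0.1637

P(Detection branch fails) [OR] = 1 − (1−0.28) × (1−0.32) × (1−0.07) = 0.544672
P(Vital path fails) [OR] = 1 − (1−0.544672) × (1−0.45) × (1−0.05) = 0.762091
P(Interlocking logic unavailable) [OR] = 1 − (1−0.25) × (1−0.24) × (1−0.762091) × (1−0.30) = 0.905074
P(Track circuit down) [OR] = 1 − (1−0.23) × (1−0.905074) = 0.926907
P(Signal drive lost) [OR] = 1 − (1−0.22) × (1−0.12) × (1−0.30) = 0.519520
P(Power stage unavailable) [AND] = 0.34 × 0.519520 = 0.176637
P(Rail signal shows false clear) [AND] = 0.926907 × 0.176637 = 0.163726
Rounded to 4 decimal places: P(Rail signal shows false clear) ≈ 0.1637.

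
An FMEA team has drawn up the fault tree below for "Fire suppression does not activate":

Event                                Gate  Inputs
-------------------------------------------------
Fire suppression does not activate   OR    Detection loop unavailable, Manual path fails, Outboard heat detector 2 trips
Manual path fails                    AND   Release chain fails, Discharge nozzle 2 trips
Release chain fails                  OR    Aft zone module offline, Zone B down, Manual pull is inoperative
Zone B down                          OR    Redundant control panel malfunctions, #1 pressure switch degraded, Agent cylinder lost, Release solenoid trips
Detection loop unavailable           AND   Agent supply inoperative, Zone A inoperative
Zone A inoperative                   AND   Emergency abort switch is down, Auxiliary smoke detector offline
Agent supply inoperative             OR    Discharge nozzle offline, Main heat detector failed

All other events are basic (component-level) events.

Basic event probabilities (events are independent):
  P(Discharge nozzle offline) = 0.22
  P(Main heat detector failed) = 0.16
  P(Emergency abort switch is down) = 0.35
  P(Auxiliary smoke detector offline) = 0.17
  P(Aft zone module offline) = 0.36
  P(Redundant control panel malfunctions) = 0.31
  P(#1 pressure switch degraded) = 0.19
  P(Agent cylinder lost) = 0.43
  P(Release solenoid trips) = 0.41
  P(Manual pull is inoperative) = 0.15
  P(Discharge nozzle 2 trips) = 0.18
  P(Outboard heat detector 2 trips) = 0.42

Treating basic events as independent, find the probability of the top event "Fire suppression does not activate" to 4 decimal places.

0.5237

P(Agent supply inoperative) [OR] = 1 − (1−0.22) × (1−0.16) = 0.344800
P(Zone A inoperative) [AND] = 0.35 × 0.17 = 0.059500
P(Detection loop unavailable) [AND] = 0.344800 × 0.059500 = 0.020516
P(Zone B down) [OR] = 1 − (1−0.31) × (1−0.19) × (1−0.43) × (1−0.41) = 0.812042
P(Release chain fails) [OR] = 1 − (1−0.36) × (1−0.812042) × (1−0.15) = 0.897751
P(Manual path fails) [AND] = 0.897751 × 0.18 = 0.161595
P(Fire suppression does not activate) [OR] = 1 − (1−0.020516) × (1−0.161595) × (1−0.42) = 0.523702
Rounded to 4 decimal places: P(Fire suppression does not activate) ≈ 0.5237.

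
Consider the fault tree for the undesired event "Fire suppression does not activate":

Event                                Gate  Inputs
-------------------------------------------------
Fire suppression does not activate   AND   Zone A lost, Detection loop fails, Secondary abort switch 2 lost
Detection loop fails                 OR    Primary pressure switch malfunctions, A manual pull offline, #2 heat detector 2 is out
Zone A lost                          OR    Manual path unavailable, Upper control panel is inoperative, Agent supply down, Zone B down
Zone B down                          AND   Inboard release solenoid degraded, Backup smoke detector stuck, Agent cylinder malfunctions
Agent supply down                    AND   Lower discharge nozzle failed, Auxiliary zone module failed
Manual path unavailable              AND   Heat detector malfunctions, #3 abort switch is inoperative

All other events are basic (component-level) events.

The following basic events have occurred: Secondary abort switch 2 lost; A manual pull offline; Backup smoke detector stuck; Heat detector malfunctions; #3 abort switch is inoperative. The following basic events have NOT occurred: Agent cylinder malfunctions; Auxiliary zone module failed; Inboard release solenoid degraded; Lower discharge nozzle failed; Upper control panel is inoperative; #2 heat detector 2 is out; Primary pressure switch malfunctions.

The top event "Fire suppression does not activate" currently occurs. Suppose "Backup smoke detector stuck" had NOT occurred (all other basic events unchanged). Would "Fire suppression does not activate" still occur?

Counterfactual: set "Backup smoke detector stuck" to not occurred.
Manual path unavailable [AND]: Heat detector malfunctions=occurs, #3 abort switch is inoperative=occurs → all inputs occur → occurs.
Agent supply down [AND]: Lower discharge nozzle failed=not, Auxiliary zone module failed=not → not all inputs occur → does not occur.
Zone B down [AND]: Inboard release solenoid degraded=not, Backup smoke detector stuck=not, Agent cylinder malfunctions=not → not all inputs occur → does not occur.
Zone A lost [OR]: Manual path unavailable=occurs, Upper control panel is inoperative=not, Agent supply down=not, Zone B down=not → at least one input occurs → occurs.
Detection loop fails [OR]: Primary pressure switch malfunctions=not, A manual pull offline=occurs, #2 heat detector 2 is out=not → at least one input occurs → occurs.
Fire suppression does not activate [AND]: Zone A lost=occurs, Detection loop fails=occurs, Secondary abort switch 2 lost=occurs → all inputs occur → occurs.

Yes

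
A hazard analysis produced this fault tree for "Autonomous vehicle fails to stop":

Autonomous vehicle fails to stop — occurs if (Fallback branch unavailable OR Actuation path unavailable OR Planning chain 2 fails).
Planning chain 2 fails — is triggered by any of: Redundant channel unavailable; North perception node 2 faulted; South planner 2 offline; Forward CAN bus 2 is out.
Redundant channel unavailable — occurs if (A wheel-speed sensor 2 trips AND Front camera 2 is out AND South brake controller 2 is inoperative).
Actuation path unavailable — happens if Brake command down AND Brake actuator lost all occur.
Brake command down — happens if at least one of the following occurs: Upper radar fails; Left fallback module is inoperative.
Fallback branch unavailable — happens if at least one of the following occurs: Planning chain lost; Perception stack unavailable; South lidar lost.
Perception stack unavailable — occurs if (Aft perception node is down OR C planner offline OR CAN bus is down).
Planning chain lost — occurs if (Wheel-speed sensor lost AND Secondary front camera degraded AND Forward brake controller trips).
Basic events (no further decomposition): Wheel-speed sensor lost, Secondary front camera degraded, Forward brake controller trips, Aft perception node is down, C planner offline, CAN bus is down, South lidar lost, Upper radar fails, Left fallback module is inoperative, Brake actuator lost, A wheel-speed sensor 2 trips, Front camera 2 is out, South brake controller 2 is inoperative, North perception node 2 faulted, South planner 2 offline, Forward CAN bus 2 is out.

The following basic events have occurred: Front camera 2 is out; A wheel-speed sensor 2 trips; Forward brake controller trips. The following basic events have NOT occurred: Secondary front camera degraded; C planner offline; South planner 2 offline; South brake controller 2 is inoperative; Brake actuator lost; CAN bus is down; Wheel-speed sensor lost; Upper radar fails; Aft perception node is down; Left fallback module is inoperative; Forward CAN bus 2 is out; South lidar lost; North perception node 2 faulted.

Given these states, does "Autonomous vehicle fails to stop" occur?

No

Planning chain lost [AND]: Wheel-speed sensor lost=not, Secondary front camera degraded=not, Forward brake controller trips=occurs → not all inputs occur → does not occur.
Perception stack unavailable [OR]: Aft perception node is down=not, C planner offline=not, CAN bus is down=not → no input occurs → does not occur.
Fallback branch unavailable [OR]: Planning chain lost=not, Perception stack unavailable=not, South lidar lost=not → no input occurs → does not occur.
Brake command down [OR]: Upper radar fails=not, Left fallback module is inoperative=not → no input occurs → does not occur.
Actuation path unavailable [AND]: Brake command down=not, Brake actuator lost=not → not all inputs occur → does not occur.
Redundant channel unavailable [AND]: A wheel-speed sensor 2 trips=occurs, Front camera 2 is out=occurs, South brake controller 2 is inoperative=not → not all inputs occur → does not occur.
Planning chain 2 fails [OR]: Redundant channel unavailable=not, North perception node 2 faulted=not, South planner 2 offline=not, Forward CAN bus 2 is out=not → no input occurs → does not occur.
Autonomous vehicle fails to stop [OR]: Fallback branch unavailable=not, Actuation path unavailable=not, Planning chain 2 fails=not → no input occurs → does not occur.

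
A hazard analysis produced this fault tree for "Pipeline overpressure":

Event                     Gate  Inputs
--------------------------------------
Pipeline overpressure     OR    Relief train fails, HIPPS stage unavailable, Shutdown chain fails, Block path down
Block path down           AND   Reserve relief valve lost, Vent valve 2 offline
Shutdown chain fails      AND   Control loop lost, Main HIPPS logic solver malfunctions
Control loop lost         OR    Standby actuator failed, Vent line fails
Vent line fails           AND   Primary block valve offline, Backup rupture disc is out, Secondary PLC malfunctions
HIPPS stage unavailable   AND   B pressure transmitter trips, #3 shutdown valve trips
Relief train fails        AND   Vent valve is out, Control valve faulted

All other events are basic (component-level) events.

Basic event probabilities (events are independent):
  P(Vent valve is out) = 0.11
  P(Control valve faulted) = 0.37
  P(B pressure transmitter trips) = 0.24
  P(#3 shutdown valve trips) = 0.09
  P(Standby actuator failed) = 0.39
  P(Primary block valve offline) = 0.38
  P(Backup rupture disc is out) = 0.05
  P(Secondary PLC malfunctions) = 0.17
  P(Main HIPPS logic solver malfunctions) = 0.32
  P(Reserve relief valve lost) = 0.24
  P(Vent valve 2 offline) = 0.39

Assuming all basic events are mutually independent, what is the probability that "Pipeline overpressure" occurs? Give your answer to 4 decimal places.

P(Relief train fails) [AND] = 0.11 × 0.37 = 0.040700
P(HIPPS stage unavailable) [AND] = 0.24 × 0.09 = 0.021600
P(Vent line fails) [AND] = 0.38 × 0.05 × 0.17 = 0.003230
P(Control loop lost) [OR] = 1 − (1−0.39) × (1−0.003230) = 0.391970
P(Shutdown chain fails) [AND] = 0.391970 × 0.32 = 0.125430
P(Block path down) [AND] = 0.24 × 0.39 = 0.093600
P(Pipeline overpressure) [OR] = 1 − (1−0.040700) × (1−0.021600) × (1−0.125430) × (1−0.093600) = 0.255979
Rounded to 4 decimal places: P(Pipeline overpressure) ≈ 0.2560.

0.2560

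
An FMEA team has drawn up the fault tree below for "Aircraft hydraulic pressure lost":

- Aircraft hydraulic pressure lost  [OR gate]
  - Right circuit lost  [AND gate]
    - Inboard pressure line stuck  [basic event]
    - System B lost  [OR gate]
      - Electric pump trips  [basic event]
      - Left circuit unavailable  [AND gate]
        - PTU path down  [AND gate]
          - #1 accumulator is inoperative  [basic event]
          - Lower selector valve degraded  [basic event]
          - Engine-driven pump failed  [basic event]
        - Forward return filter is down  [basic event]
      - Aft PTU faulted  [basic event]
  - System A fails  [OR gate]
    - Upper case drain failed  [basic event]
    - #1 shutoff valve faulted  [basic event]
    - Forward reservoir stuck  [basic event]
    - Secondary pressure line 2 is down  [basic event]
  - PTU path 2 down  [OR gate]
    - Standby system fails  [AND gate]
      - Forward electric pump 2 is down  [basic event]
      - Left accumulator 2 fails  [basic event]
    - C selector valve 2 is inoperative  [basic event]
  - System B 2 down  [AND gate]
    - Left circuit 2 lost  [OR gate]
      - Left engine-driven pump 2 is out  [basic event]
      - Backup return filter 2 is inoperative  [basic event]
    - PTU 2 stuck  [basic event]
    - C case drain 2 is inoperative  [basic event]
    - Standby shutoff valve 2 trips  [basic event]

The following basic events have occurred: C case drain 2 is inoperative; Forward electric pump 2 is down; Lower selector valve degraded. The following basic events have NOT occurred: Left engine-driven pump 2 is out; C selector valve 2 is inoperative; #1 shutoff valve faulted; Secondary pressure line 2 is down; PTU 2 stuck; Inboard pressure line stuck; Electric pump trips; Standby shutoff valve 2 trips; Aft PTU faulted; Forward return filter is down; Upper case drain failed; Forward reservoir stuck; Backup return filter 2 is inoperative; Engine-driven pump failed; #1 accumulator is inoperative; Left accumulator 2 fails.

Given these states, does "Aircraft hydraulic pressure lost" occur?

PTU path down [AND]: #1 accumulator is inoperative=not, Lower selector valve degraded=occurs, Engine-driven pump failed=not → not all inputs occur → does not occur.
Left circuit unavailable [AND]: PTU path down=not, Forward return filter is down=not → not all inputs occur → does not occur.
System B lost [OR]: Electric pump trips=not, Left circuit unavailable=not, Aft PTU faulted=not → no input occurs → does not occur.
Right circuit lost [AND]: Inboard pressure line stuck=not, System B lost=not → not all inputs occur → does not occur.
System A fails [OR]: Upper case drain failed=not, #1 shutoff valve faulted=not, Forward reservoir stuck=not, Secondary pressure line 2 is down=not → no input occurs → does not occur.
Standby system fails [AND]: Forward electric pump 2 is down=occurs, Left accumulator 2 fails=not → not all inputs occur → does not occur.
PTU path 2 down [OR]: Standby system fails=not, C selector valve 2 is inoperative=not → no input occurs → does not occur.
Left circuit 2 lost [OR]: Left engine-driven pump 2 is out=not, Backup return filter 2 is inoperative=not → no input occurs → does not occur.
System B 2 down [AND]: Left circuit 2 lost=not, PTU 2 stuck=not, C case drain 2 is inoperative=occurs, Standby shutoff valve 2 trips=not → not all inputs occur → does not occur.
Aircraft hydraulic pressure lost [OR]: Right circuit lost=not, System A fails=not, PTU path 2 down=not, System B 2 down=not → no input occurs → does not occur.

No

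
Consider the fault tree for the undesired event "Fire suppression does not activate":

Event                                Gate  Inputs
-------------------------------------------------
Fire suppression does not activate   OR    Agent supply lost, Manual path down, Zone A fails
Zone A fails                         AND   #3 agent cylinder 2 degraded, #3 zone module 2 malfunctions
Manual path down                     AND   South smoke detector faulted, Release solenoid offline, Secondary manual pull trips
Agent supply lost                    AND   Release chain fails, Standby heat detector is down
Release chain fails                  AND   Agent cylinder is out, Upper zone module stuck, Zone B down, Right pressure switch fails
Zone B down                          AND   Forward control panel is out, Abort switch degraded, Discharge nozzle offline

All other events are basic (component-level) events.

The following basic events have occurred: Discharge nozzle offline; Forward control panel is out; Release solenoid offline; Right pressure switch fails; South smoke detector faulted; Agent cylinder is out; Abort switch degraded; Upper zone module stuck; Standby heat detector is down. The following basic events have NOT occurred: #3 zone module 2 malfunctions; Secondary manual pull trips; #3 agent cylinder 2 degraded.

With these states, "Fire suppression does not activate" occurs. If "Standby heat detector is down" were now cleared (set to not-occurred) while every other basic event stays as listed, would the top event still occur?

Counterfactual: set "Standby heat detector is down" to not occurred.
Zone B down [AND]: Forward control panel is out=occurs, Abort switch degraded=occurs, Discharge nozzle offline=occurs → all inputs occur → occurs.
Release chain fails [AND]: Agent cylinder is out=occurs, Upper zone module stuck=occurs, Zone B down=occurs, Right pressure switch fails=occurs → all inputs occur → occurs.
Agent supply lost [AND]: Release chain fails=occurs, Standby heat detector is down=not → not all inputs occur → does not occur.
Manual path down [AND]: South smoke detector faulted=occurs, Release solenoid offline=occurs, Secondary manual pull trips=not → not all inputs occur → does not occur.
Zone A fails [AND]: #3 agent cylinder 2 degraded=not, #3 zone module 2 malfunctions=not → not all inputs occur → does not occur.
Fire suppression does not activate [OR]: Agent supply lost=not, Manual path down=not, Zone A fails=not → no input occurs → does not occur.

No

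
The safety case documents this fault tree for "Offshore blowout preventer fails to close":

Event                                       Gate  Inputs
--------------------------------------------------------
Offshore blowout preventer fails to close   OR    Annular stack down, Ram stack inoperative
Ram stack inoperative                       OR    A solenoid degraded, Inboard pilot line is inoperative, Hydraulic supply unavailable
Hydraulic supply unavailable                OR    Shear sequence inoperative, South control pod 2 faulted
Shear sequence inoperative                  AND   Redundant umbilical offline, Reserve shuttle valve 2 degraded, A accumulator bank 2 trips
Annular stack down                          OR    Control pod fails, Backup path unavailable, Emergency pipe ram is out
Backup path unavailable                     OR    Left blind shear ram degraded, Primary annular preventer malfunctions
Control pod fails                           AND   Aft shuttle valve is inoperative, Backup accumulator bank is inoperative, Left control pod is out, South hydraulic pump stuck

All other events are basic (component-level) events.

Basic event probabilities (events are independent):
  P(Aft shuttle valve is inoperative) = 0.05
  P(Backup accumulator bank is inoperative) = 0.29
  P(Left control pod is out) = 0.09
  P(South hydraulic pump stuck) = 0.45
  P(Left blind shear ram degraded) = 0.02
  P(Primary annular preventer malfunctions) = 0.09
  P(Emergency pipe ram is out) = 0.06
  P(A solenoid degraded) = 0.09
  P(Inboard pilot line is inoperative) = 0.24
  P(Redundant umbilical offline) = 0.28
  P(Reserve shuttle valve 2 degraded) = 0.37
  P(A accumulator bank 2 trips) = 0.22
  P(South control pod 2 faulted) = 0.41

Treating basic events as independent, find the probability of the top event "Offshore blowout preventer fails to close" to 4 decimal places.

0.6659

P(Control pod fails) [AND] = 0.05 × 0.29 × 0.09 × 0.45 = 0.000587
P(Backup path unavailable) [OR] = 1 − (1−0.02) × (1−0.09) = 0.108200
P(Annular stack down) [OR] = 1 − (1−0.000587) × (1−0.108200) × (1−0.06) = 0.162200
P(Shear sequence inoperative) [AND] = 0.28 × 0.37 × 0.22 = 0.022792
P(Hydraulic supply unavailable) [OR] = 1 − (1−0.022792) × (1−0.41) = 0.423447
P(Ram stack inoperative) [OR] = 1 − (1−0.09) × (1−0.24) × (1−0.423447) = 0.601256
P(Offshore blowout preventer fails to close) [OR] = 1 − (1−0.162200) × (1−0.601256) = 0.665932
Rounded to 4 decimal places: P(Offshore blowout preventer fails to close) ≈ 0.6659.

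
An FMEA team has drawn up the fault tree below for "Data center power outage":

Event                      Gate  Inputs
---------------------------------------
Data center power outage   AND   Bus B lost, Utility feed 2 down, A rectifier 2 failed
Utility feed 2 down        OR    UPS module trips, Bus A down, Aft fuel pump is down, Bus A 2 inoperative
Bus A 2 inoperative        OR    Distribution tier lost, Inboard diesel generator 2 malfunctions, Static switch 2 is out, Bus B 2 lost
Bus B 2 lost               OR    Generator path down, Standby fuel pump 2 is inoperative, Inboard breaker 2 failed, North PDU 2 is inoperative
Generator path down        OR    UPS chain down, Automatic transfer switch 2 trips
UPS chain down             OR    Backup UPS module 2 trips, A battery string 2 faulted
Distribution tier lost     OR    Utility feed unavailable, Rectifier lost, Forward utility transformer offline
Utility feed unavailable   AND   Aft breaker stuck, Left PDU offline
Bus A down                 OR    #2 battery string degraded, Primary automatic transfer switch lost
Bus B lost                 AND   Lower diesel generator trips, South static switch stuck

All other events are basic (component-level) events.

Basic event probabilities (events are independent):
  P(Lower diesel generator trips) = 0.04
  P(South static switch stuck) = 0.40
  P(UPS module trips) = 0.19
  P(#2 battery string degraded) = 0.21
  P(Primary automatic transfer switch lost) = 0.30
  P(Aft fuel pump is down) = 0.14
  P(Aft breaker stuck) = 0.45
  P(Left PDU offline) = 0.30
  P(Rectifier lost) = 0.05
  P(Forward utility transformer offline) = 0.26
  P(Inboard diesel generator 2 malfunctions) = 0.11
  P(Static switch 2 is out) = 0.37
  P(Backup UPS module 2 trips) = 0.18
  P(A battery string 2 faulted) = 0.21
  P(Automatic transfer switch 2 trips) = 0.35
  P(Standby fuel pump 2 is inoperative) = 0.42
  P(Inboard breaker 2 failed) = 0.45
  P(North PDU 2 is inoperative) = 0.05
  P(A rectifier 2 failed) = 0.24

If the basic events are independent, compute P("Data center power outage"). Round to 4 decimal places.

0.0038

P(Bus B lost) [AND] = 0.04 × 0.40 = 0.016000
P(Bus A down) [OR] = 1 − (1−0.21) × (1−0.30) = 0.447000
P(Utility feed unavailable) [AND] = 0.45 × 0.30 = 0.135000
P(Distribution tier lost) [OR] = 1 − (1−0.135000) × (1−0.05) × (1−0.26) = 0.391905
P(UPS chain down) [OR] = 1 − (1−0.18) × (1−0.21) = 0.352200
P(Generator path down) [OR] = 1 − (1−0.352200) × (1−0.35) = 0.578930
P(Bus B 2 lost) [OR] = 1 − (1−0.578930) × (1−0.42) × (1−0.45) × (1−0.05) = 0.872395
P(Bus A 2 inoperative) [OR] = 1 − (1−0.391905) × (1−0.11) × (1−0.37) × (1−0.872395) = 0.956492
P(Utility feed 2 down) [OR] = 1 − (1−0.19) × (1−0.447000) × (1−0.14) × (1−0.956492) = 0.983240
P(Data center power outage) [AND] = 0.016000 × 0.983240 × 0.24 = 0.003776
Rounded to 4 decimal places: P(Data center power outage) ≈ 0.0038.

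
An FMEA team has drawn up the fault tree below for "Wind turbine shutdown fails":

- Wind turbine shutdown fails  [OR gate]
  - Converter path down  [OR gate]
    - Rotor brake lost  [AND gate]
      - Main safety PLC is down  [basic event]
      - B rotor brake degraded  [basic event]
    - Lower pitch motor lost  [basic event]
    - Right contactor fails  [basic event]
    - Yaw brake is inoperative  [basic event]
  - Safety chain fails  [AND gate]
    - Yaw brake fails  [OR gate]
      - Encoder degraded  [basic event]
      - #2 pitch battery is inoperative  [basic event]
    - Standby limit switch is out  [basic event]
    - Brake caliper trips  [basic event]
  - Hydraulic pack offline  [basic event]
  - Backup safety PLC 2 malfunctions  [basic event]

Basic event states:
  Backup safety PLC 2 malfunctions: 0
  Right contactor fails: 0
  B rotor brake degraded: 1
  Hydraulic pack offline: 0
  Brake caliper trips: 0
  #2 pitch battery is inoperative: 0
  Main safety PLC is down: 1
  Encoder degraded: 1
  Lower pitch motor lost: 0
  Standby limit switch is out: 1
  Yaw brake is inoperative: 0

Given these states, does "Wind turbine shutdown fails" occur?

Yes

Rotor brake lost [AND]: Main safety PLC is down=occurs, B rotor brake degraded=occurs → all inputs occur → occurs.
Converter path down [OR]: Rotor brake lost=occurs, Lower pitch motor lost=not, Right contactor fails=not, Yaw brake is inoperative=not → at least one input occurs → occurs.
Yaw brake fails [OR]: Encoder degraded=occurs, #2 pitch battery is inoperative=not → at least one input occurs → occurs.
Safety chain fails [AND]: Yaw brake fails=occurs, Standby limit switch is out=occurs, Brake caliper trips=not → not all inputs occur → does not occur.
Wind turbine shutdown fails [OR]: Converter path down=occurs, Safety chain fails=not, Hydraulic pack offline=not, Backup safety PLC 2 malfunctions=not → at least one input occurs → occurs.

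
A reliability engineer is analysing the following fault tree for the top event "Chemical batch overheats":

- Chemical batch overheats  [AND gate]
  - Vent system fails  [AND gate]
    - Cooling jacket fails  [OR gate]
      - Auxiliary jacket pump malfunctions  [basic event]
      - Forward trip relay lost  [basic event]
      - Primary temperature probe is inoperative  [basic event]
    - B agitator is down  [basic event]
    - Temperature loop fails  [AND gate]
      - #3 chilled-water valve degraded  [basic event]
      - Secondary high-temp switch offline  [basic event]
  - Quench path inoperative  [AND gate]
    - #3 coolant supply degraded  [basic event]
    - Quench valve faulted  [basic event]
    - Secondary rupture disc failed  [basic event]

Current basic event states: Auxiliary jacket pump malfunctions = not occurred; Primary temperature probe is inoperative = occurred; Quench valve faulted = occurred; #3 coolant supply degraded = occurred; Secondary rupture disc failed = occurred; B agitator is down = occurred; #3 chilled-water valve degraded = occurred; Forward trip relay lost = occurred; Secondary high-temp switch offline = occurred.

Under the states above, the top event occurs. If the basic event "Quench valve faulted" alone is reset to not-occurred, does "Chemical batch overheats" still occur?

Counterfactual: set "Quench valve faulted" to not occurred.
Cooling jacket fails [OR]: Auxiliary jacket pump malfunctions=not, Forward trip relay lost=occurs, Primary temperature probe is inoperative=occurs → at least one input occurs → occurs.
Temperature loop fails [AND]: #3 chilled-water valve degraded=occurs, Secondary high-temp switch offline=occurs → all inputs occur → occurs.
Vent system fails [AND]: Cooling jacket fails=occurs, B agitator is down=occurs, Temperature loop fails=occurs → all inputs occur → occurs.
Quench path inoperative [AND]: #3 coolant supply degraded=occurs, Quench valve faulted=not, Secondary rupture disc failed=occurs → not all inputs occur → does not occur.
Chemical batch overheats [AND]: Vent system fails=occurs, Quench path inoperative=not → not all inputs occur → does not occur.

No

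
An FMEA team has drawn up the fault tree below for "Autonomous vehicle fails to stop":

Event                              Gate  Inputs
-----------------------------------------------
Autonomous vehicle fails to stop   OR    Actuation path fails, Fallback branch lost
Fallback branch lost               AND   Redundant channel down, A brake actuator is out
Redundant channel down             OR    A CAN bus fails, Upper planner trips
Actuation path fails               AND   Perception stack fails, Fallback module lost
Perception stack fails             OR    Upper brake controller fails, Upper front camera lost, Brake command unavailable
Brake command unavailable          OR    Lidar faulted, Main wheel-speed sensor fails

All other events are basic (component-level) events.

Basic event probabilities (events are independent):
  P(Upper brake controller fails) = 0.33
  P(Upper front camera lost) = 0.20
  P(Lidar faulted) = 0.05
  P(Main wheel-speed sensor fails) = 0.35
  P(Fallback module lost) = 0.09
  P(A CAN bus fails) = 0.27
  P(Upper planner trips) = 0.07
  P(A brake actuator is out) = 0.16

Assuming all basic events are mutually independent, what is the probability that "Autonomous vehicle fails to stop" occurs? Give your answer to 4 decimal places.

0.1085

P(Brake command unavailable) [OR] = 1 − (1−0.05) × (1−0.35) = 0.382500
P(Perception stack fails) [OR] = 1 − (1−0.33) × (1−0.20) × (1−0.382500) = 0.669020
P(Actuation path fails) [AND] = 0.669020 × 0.09 = 0.060212
P(Redundant channel down) [OR] = 1 − (1−0.27) × (1−0.07) = 0.321100
P(Fallback branch lost) [AND] = 0.321100 × 0.16 = 0.051376
P(Autonomous vehicle fails to stop) [OR] = 1 − (1−0.060212) × (1−0.051376) = 0.108495
Rounded to 4 decimal places: P(Autonomous vehicle fails to stop) ≈ 0.1085.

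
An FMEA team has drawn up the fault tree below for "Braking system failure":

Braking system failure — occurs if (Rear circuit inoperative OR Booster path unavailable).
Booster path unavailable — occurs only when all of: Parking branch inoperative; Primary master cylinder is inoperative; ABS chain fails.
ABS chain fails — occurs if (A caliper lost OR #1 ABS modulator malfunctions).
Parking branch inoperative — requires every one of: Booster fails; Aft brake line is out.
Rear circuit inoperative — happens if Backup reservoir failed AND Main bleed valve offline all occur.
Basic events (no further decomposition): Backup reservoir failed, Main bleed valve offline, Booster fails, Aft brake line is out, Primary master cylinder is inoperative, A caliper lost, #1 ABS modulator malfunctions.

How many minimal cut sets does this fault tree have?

3

Rear circuit inoperative [AND]: one cut set from each child combined → 1 × 1 = 1 cut set(s).
Parking branch inoperative [AND]: one cut set from each child combined → 1 × 1 = 1 cut set(s).
ABS chain fails [OR]: union of children's cut sets → 2 cut set(s).
Booster path unavailable [AND]: one cut set from each child combined → 1 × 1 × 2 = 2 cut set(s).
Braking system failure [OR]: union of children's cut sets → 3 cut set(s).
Minimal cut sets: {Backup reservoir failed, Main bleed valve offline}; {A caliper lost, Aft brake line is out, Booster fails, Primary master cylinder is inoperative}; {#1 ABS modulator malfunctions, Aft brake line is out, Booster fails, Primary master cylinder is inoperative}.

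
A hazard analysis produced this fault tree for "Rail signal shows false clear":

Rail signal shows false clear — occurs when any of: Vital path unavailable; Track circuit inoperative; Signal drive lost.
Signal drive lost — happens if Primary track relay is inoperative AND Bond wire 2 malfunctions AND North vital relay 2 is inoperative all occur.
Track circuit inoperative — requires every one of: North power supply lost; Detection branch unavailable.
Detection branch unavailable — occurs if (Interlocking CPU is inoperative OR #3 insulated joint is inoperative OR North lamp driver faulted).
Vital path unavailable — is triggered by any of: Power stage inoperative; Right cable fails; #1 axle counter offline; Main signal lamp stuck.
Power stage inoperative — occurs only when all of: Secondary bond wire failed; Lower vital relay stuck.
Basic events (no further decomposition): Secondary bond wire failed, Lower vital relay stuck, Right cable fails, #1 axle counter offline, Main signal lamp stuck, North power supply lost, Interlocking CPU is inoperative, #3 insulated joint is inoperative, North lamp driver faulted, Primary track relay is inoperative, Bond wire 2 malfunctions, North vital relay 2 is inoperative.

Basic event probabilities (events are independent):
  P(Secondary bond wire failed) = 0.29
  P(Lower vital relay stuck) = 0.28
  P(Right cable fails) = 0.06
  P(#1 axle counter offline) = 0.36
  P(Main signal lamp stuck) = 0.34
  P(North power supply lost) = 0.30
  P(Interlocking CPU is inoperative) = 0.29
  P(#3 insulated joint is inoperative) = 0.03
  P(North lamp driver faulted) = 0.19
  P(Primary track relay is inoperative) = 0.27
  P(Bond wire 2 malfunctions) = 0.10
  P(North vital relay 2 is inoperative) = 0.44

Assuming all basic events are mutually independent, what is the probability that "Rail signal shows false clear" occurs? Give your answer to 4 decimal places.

0.6873

P(Power stage inoperative) [AND] = 0.29 × 0.28 = 0.081200
P(Vital path unavailable) [OR] = 1 − (1−0.081200) × (1−0.06) × (1−0.36) × (1−0.34) = 0.635185
P(Detection branch unavailable) [OR] = 1 − (1−0.29) × (1−0.03) × (1−0.19) = 0.442153
P(Track circuit inoperative) [AND] = 0.30 × 0.442153 = 0.132646
P(Signal drive lost) [AND] = 0.27 × 0.10 × 0.44 = 0.011880
P(Rail signal shows false clear) [OR] = 1 − (1−0.635185) × (1−0.132646) × (1−0.011880) = 0.687335
Rounded to 4 decimal places: P(Rail signal shows false clear) ≈ 0.6873.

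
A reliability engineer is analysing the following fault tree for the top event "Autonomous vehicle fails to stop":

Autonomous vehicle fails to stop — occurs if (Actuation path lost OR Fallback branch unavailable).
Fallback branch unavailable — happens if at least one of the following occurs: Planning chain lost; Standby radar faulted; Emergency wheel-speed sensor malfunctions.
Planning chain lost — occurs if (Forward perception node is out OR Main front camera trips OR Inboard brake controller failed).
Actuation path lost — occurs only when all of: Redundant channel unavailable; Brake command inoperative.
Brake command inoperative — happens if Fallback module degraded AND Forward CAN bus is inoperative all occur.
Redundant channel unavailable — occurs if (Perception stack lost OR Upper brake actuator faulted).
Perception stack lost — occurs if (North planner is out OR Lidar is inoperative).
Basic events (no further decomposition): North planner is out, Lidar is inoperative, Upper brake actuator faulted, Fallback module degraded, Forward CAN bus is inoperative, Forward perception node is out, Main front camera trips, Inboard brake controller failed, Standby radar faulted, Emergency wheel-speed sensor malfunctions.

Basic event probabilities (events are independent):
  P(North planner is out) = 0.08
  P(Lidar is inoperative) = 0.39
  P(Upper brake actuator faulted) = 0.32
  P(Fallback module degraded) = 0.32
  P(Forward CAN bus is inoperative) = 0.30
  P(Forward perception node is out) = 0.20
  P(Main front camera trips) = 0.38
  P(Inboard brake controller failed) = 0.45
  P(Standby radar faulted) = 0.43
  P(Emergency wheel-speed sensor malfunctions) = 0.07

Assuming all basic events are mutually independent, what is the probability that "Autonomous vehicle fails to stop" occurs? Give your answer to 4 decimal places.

P(Perception stack lost) [OR] = 1 − (1−0.08) × (1−0.39) = 0.438800
P(Redundant channel unavailable) [OR] = 1 − (1−0.438800) × (1−0.32) = 0.618384
P(Brake command inoperative) [AND] = 0.32 × 0.30 = 0.096000
P(Actuation path lost) [AND] = 0.618384 × 0.096000 = 0.059365
P(Planning chain lost) [OR] = 1 − (1−0.20) × (1−0.38) × (1−0.45) = 0.727200
P(Fallback branch unavailable) [OR] = 1 − (1−0.727200) × (1−0.43) × (1−0.07) = 0.855389
P(Autonomous vehicle fails to stop) [OR] = 1 − (1−0.059365) × (1−0.855389) = 0.863974
Rounded to 4 decimal places: P(Autonomous vehicle fails to stop) ≈ 0.8640.

0.8640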